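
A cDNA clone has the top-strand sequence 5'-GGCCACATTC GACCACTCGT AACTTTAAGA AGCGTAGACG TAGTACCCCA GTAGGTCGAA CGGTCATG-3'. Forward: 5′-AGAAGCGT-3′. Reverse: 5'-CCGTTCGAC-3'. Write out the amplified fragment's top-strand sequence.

Forward primer AGAAGCGT is found on the top strand at positions 28–35.
Reverse complement of the reverse primer: GTCGAACGG. This occurs on the top strand at positions 55–63.
The product is the template from position 28 through 63 (36 bp).

5'-AGAAGCGTAGACGTAGTACCCCAGTAGGTCGAACGG-3'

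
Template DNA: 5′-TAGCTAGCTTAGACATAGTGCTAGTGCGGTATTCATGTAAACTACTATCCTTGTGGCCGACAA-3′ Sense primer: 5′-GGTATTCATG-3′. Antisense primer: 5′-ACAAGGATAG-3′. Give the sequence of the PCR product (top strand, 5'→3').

5'-GGTATTCATGTAAACTACTATCCTTGT-3'

Forward primer GGTATTCATG is found on the top strand at positions 28–37.
Taking the reverse complement of ACAAGGATAG gives CTATCCTTGT, found at positions 45–54 on the template; the primer anneals here to the top strand with its 3' end pointing upstream.
The product is the template from position 28 through 54 (27 bp).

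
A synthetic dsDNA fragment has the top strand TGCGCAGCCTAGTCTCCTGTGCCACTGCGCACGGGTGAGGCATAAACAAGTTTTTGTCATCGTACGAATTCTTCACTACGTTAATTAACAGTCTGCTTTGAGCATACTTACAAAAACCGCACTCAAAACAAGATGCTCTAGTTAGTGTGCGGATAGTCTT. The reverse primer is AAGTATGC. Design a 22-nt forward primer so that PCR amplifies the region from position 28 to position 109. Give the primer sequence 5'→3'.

The reverse primer's reverse complement GCATACTT matches the template at positions 102–109; the product starts at position 28.
The forward primer is identical to the top strand over positions 28–49: CGCACGGGTGAGGCATAAACAA.

5'-CGCACGGGTGAGGCATAAACAA-3'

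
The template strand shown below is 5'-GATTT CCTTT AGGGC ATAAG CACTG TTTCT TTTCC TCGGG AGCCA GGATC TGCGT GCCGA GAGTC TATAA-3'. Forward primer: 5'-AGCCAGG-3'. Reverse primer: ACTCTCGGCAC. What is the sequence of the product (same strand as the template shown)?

The forward primer matches the template at positions 41–47.
Reverse complement of the reverse primer: GTGCCGAGAGT. This occurs on the top strand at positions 54–64.
The product is the template from position 41 through 64 (24 bp).

5'-AGCCAGGATCTGCGTGCCGAGAGT-3'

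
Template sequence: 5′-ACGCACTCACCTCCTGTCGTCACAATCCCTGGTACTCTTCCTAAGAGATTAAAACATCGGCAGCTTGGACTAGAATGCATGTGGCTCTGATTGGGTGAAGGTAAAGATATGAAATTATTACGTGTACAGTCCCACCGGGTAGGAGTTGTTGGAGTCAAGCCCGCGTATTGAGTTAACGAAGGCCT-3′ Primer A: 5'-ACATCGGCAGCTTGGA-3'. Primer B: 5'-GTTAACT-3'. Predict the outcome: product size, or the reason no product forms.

Primer A (ACATCGGCAGCTTGGA) matches the top strand at positions 54–69; it acts as a forward primer.
Primer B's reverse complement is AGTTAAC, matching the top strand at positions 171–177; it acts as a reverse primer.
The 3' ends face each other across positions 54–177, giving a 124 bp product.

Yes — a 124 bp product.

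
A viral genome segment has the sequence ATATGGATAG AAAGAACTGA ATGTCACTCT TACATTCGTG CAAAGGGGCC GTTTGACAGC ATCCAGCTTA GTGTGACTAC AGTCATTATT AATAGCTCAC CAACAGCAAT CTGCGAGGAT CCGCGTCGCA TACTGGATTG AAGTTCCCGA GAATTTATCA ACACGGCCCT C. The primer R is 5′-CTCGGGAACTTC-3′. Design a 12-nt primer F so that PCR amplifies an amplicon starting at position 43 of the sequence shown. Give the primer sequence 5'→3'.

5'-AAGGGGCCGTTT-3'

The reverse primer's reverse complement GAAGTTCCCGAG matches the template at positions 140–151; the product starts at position 43.
The forward primer is identical to the top strand over positions 43–54: AAGGGGCCGTTT.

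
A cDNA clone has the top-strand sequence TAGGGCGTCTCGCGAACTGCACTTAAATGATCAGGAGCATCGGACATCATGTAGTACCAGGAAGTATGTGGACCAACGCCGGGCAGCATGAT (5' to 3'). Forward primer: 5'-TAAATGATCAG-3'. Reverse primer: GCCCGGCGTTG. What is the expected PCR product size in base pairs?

Scanning the template, TAAATGATCAG occurs at positions 24–34; this primer anneals to the bottom strand there with its 3' end pointing downstream.
Reverse complement of the reverse primer: CAACGCCGGGC. This occurs on the top strand at positions 74–84.
The product runs from position 24 to position 84, so its length is 84 − 24 + 1 = 61 bp.

61 bp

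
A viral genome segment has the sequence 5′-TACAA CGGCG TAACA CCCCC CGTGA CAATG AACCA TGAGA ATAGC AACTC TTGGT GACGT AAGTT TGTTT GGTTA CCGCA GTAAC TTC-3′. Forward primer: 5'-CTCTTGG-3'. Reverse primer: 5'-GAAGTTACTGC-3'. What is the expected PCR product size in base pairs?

41 bp

Forward primer CTCTTGG is found on the top strand at positions 48–54.
Taking the reverse complement of GAAGTTACTGC gives GCAGTAACTTC, found at positions 78–88 on the template; the primer anneals here to the top strand with its 3' end pointing upstream.
Product length = (reverse-primer end) − (forward-primer start) + 1 = 88 − 48 + 1 = 41 bp.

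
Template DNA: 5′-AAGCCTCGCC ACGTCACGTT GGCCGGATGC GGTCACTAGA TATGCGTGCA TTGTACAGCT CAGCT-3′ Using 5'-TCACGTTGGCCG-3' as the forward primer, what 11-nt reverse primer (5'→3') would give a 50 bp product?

5'-CTGAGCTGTAC-3'

The forward primer binds at positions 14–25, so a 50 bp product ends at position 14 + 50 − 1 = 63.
The reverse primer anneals to the top strand over positions 53–63, i.e. to GTACAGCTCAG.
Its sequence written 5'→3' is the reverse complement: CTGAGCTGTAC.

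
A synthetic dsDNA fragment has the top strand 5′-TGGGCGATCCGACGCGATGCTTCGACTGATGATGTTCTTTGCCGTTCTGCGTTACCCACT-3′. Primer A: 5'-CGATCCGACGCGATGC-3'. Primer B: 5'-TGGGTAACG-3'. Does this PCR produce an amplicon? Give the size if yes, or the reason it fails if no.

Yes — a 54 bp product.

Primer A (CGATCCGACGCGATGC) matches the top strand at positions 5–20; it acts as a forward primer.
Primer B's reverse complement is CGTTACCCA, matching the top strand at positions 50–58; it acts as a reverse primer.
The 3' ends face each other across positions 5–58, giving a 54 bp product.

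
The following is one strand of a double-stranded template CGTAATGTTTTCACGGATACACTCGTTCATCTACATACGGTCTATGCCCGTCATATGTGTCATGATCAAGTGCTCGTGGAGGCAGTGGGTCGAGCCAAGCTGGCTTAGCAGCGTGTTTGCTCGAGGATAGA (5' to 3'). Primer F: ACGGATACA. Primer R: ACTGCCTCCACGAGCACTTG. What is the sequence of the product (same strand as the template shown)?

The forward primer matches the template at positions 13–21.
The reverse primer's reverse complement is CAAGTGCTCGTGGAGGCAGT, which matches the template at positions 67–86.
The product is the template from position 13 through 86 (74 bp).

5'-ACGGATACACTCGTTCATCTACATACGGTCTATGCCCGTCATATGTGTCATGATCAAGTGCTCGTGGAGGCAGT-3'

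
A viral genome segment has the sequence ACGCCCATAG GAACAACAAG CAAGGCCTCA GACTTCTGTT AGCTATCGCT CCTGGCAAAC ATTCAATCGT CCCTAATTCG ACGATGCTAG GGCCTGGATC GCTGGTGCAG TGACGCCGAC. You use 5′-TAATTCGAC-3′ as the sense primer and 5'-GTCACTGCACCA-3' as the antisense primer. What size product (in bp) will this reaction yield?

Scanning the template, TAATTCGAC occurs at positions 74–82; this primer anneals to the bottom strand there with its 3' end pointing downstream.
Taking the reverse complement of GTCACTGCACCA gives TGGTGCAGTGAC, found at positions 103–114 on the template; the primer anneals here to the top strand with its 3' end pointing upstream.
Product length = (reverse-primer end) − (forward-primer start) + 1 = 114 − 74 + 1 = 41 bp.

41 bp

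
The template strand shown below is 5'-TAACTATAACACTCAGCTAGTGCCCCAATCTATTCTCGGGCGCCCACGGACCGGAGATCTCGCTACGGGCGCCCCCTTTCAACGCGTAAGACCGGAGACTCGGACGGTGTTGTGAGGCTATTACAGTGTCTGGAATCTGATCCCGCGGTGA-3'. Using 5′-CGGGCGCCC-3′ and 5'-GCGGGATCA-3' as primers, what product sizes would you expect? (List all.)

The forward primer CGGGCGCCC matches the top strand at positions 37–45, 66–74.
The reverse primer's reverse complement is TGATCCCGC, matching at positions 138–146.
Each forward site pairs with the reverse site to give a product ending at position 146: sizes 110, 81 bp.

110 bp, 81 bp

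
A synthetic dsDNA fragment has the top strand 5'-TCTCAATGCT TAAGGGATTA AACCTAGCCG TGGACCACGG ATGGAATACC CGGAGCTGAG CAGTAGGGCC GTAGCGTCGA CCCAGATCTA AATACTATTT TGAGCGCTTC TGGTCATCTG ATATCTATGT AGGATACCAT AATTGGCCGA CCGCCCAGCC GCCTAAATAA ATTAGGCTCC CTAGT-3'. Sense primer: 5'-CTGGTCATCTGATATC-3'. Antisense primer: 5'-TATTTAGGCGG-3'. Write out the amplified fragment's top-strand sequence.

The forward primer matches the template at positions 110–125.
Reverse complement of the reverse primer: CCGCCTAAATA. This occurs on the top strand at positions 159–169.
The product is the template from position 110 through 169 (60 bp).

5'-CTGGTCATCTGATATCTATGTAGGATACCATAATTGGCCGACCGCCCAGCCGCCTAAATA-3'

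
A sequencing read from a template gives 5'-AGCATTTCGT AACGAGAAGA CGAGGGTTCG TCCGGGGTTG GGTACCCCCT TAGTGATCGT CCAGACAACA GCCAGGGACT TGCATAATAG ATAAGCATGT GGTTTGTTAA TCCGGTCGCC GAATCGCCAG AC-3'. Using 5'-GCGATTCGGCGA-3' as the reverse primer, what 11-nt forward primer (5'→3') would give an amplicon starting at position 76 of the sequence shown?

5'-GGACTTGCATA-3'

The reverse primer's reverse complement TCGCCGAATCGC matches the template at positions 116–127; the product starts at position 76.
The forward primer is identical to the top strand over positions 76–86: GGACTTGCATA.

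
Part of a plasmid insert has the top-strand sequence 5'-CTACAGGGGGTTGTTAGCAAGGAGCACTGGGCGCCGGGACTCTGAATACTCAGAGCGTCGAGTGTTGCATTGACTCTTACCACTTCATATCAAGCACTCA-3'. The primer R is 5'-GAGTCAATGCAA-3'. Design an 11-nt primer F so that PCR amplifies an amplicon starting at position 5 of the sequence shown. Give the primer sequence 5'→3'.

5'-AGGGGGTTGTT-3'

The reverse primer's reverse complement TTGCATTGACTC matches the template at positions 65–76; the product starts at position 5.
The forward primer is identical to the top strand over positions 5–15: AGGGGGTTGTT.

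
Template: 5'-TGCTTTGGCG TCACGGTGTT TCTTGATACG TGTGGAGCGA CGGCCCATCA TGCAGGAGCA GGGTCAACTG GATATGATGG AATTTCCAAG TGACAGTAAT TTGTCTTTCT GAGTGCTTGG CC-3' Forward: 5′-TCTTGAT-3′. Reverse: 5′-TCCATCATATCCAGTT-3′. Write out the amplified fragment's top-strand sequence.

Forward primer TCTTGAT is found on the top strand at positions 21–27.
The reverse primer's reverse complement is AACTGGATATGATGGA, which matches the template at positions 66–81.
The product is the template from position 21 through 81 (61 bp).

5'-TCTTGATACGTGTGGAGCGACGGCCCATCATGCAGGAGCAGGGTCAACTGGATATGATGGA-3'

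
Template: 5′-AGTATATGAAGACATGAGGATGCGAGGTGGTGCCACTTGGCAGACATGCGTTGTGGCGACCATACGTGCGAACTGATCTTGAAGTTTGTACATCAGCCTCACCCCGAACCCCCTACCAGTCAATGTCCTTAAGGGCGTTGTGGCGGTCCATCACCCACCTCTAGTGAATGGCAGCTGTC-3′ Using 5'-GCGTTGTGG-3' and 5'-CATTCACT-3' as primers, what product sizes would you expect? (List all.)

123 bp, 36 bp

The forward primer GCGTTGTGG matches the top strand at positions 48–56, 135–143.
The reverse primer's reverse complement is AGTGAATG, matching at positions 163–170.
Each forward site pairs with the reverse site to give a product ending at position 170: sizes 123, 36 bp.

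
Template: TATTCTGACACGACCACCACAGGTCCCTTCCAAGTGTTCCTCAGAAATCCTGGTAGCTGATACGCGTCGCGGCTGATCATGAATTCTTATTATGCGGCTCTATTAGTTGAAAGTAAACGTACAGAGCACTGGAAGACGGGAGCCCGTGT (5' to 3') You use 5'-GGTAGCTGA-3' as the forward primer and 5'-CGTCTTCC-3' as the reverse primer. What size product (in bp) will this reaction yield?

Scanning the template, GGTAGCTGA occurs at positions 52–60; this primer anneals to the bottom strand there with its 3' end pointing downstream.
Reverse complement of the reverse primer: GGAAGACG. This occurs on the top strand at positions 131–138.
Product length = (reverse-primer end) − (forward-primer start) + 1 = 138 − 52 + 1 = 87 bp.

87 bp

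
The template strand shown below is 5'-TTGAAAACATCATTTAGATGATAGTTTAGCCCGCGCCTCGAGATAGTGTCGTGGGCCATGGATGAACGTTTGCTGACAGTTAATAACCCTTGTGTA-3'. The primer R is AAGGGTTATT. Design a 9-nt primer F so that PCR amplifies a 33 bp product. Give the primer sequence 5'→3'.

The reverse primer's reverse complement AATAACCCTT matches the template at positions 82–91, so the product ends at position 91.
A 33 bp product then starts at position 91 − 33 + 1 = 59.
The forward primer is identical to the top strand there: TGGATGAAC.

5'-TGGATGAAC-3'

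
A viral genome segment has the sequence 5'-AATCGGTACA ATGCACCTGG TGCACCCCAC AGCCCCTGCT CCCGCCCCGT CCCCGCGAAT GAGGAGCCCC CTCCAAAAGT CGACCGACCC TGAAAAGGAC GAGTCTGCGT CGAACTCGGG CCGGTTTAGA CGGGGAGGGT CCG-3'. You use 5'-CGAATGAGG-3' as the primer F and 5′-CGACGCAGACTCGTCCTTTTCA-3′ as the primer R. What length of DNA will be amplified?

57 bp

Scanning the template, CGAATGAGG occurs at positions 56–64; this primer anneals to the bottom strand there with its 3' end pointing downstream.
Taking the reverse complement of CGACGCAGACTCGTCCTTTTCA gives TGAAAAGGACGAGTCTGCGTCG, found at positions 91–112 on the template; the primer anneals here to the top strand with its 3' end pointing upstream.
Product length = (reverse-primer end) − (forward-primer start) + 1 = 112 − 56 + 1 = 57 bp.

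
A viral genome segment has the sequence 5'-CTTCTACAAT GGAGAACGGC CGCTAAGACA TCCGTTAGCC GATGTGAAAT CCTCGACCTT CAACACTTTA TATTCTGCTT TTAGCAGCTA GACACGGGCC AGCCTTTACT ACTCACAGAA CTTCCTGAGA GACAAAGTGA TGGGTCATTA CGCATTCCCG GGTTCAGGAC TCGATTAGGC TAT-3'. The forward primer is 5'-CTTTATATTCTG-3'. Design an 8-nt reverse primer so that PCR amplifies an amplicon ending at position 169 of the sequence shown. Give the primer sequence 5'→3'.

The forward primer binds at positions 66–77; the product's 3' end on the top strand is position 169.
The reverse primer anneals to the top strand over positions 162–169, i.e. to GTTCAGGA.
Its sequence written 5'→3' is the reverse complement: TCCTGAAC.

5'-TCCTGAAC-3'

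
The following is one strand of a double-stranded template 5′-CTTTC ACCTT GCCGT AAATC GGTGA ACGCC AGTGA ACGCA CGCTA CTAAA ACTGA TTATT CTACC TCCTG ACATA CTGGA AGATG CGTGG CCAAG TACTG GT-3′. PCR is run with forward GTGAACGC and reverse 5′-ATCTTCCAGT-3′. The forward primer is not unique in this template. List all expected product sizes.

The forward primer GTGAACGC matches the top strand at positions 22–29, 32–39.
The reverse primer's reverse complement is ACTGGAAGAT, matching at positions 75–84.
Each forward site pairs with the reverse site to give a product ending at position 84: sizes 63, 53 bp.

63 bp, 53 bp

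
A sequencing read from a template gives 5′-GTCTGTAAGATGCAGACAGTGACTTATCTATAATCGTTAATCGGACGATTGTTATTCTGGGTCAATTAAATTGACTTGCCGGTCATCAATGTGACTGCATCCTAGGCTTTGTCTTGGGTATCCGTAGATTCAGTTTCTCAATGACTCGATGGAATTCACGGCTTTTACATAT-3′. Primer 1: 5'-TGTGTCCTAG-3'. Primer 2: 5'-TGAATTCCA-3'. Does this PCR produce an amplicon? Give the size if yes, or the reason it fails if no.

Primer 1 (TGTGTCCTAG) does not match the top strand, and its reverse complement CTAGGACACA does not match either.
With no annealing site for primer 1, no amplification occurs.

No product — primer 1 has no binding site in the template.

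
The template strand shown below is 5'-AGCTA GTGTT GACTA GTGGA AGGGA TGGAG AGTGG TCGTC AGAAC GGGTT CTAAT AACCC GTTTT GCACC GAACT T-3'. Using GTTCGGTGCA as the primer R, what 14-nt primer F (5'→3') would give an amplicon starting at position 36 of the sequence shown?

The reverse primer's reverse complement TGCACCGAAC matches the template at positions 65–74; the product starts at position 36.
The forward primer is identical to the top strand over positions 36–49: TCGTCAGAACGGGT.

5'-TCGTCAGAACGGGT-3'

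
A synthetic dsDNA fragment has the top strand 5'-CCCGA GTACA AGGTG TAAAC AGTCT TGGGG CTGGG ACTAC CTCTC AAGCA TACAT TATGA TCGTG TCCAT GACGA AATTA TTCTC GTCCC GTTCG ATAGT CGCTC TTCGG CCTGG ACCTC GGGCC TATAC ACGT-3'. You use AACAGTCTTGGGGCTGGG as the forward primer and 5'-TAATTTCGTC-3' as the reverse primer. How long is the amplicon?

63 bp

The forward primer matches the template at positions 18–35.
The reverse primer's reverse complement is GACGAAATTA, which matches the template at positions 71–80.
Product length = (reverse-primer end) − (forward-primer start) + 1 = 80 − 18 + 1 = 63 bp.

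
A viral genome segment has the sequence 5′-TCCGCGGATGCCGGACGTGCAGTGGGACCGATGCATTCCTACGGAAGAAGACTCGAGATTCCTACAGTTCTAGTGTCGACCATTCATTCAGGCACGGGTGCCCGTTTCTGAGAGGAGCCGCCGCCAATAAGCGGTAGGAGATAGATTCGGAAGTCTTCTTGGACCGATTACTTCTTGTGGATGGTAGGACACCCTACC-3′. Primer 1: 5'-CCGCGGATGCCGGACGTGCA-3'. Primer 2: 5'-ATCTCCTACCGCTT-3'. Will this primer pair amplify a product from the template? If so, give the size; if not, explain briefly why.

Yes — a 141 bp product.

Primer 1 (CCGCGGATGCCGGACGTGCA) matches the top strand at positions 2–21; it acts as a forward primer.
Primer 2's reverse complement is AAGCGGTAGGAGAT, matching the top strand at positions 129–142; it acts as a reverse primer.
The 3' ends face each other across positions 2–142, giving a 141 bp product.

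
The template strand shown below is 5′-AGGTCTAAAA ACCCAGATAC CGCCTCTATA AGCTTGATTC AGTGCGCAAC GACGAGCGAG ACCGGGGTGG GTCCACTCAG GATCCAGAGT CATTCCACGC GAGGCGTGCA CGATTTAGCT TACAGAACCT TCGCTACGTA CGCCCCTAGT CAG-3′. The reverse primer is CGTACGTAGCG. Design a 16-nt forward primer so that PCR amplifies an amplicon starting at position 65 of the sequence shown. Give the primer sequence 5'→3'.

The reverse primer's reverse complement CGCTACGTACG matches the template at positions 132–142; the product starts at position 65.
The forward primer is identical to the top strand over positions 65–80: GGGTGGGTCCACTCAG.

5'-GGGTGGGTCCACTCAG-3'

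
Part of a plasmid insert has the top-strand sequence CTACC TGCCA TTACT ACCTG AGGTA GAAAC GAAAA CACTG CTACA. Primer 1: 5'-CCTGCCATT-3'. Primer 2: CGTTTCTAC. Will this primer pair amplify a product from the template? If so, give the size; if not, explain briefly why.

Yes — a 28 bp product.

Primer 1 (CCTGCCATT) matches the top strand at positions 4–12; it acts as a forward primer.
Primer 2's reverse complement is GTAGAAACG, matching the top strand at positions 23–31; it acts as a reverse primer.
The 3' ends face each other across positions 4–31, giving a 28 bp product.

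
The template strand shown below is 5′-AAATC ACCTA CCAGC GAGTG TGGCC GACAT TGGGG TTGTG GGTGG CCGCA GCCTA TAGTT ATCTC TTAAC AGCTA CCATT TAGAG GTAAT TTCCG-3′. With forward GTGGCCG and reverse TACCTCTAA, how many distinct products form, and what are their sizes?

Two products: 69 bp, 47 bp

The forward primer GTGGCCG matches the top strand at positions 20–26, 42–48.
The reverse primer's reverse complement is TTAGAGGTA, matching at positions 80–88.
Each forward site pairs with the reverse site to give a product ending at position 88: sizes 69, 47 bp.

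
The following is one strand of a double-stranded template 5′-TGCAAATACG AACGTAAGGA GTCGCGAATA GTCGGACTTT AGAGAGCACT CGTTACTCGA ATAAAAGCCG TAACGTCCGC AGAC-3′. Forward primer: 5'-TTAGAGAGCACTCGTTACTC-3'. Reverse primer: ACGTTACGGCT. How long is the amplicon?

38 bp

Forward primer TTAGAGAGCACTCGTTACTC is found on the top strand at positions 39–58.
The reverse primer's reverse complement is AGCCGTAACGT, which matches the template at positions 66–76.
Amplicon spans positions 39–76: 38 bp.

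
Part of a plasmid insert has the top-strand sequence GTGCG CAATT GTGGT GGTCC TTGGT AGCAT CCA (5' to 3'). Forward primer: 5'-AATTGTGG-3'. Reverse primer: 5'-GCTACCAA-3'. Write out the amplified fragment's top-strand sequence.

Forward primer AATTGTGG is found on the top strand at positions 7–14.
Reverse complement of the reverse primer: TTGGTAGC. This occurs on the top strand at positions 21–28.
The product is the template from position 7 through 28 (22 bp).

5'-AATTGTGGTGGTCCTTGGTAGC-3'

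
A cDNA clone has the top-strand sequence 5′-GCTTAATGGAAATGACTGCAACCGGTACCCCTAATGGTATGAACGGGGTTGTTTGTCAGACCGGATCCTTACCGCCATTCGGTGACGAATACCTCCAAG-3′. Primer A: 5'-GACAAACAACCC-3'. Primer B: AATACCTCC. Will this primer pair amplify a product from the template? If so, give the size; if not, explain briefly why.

Primer A (GACAAACAACCC) has reverse complement GGGTTGTTTGTC, which matches the top strand at positions 46–57; primer A anneals to the top strand there with its 3' end pointing upstream toward position 46.
Primer B (AATACCTCC) matches the top strand directly at positions 88–96; it anneals to the bottom strand with its 3' end pointing downstream toward position 96.
The 3' ends diverge (primer A extends toward position 1, primer B toward position 99), so the primers never converge on a shared product.

No product — the primers' 3' ends point away from each other.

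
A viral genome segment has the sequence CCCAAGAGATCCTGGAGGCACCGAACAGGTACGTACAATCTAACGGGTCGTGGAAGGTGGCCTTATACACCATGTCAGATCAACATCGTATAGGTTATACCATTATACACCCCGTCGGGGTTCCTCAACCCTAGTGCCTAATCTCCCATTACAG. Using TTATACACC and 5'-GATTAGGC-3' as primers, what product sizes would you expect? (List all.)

The forward primer TTATACACC matches the top strand at positions 63–71, 103–111.
The reverse primer's reverse complement is GCCTAATC, matching at positions 136–143.
Each forward site pairs with the reverse site to give a product ending at position 143: sizes 81, 41 bp.

81 bp, 41 bp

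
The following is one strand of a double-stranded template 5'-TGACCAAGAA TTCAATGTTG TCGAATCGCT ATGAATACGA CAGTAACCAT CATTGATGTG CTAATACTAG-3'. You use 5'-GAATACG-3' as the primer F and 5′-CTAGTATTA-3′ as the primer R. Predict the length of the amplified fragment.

The forward primer matches the template at positions 33–39.
Taking the reverse complement of CTAGTATTA gives TAATACTAG, found at positions 62–70 on the template; the primer anneals here to the top strand with its 3' end pointing upstream.
The product runs from position 33 to position 70, so its length is 70 − 33 + 1 = 38 bp.

38 bp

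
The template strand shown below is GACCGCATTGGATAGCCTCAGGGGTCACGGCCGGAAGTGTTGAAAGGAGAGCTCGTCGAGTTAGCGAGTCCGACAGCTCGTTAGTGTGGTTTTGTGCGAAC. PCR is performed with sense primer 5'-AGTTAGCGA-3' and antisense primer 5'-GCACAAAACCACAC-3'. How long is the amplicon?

39 bp

The forward primer matches the template at positions 59–67.
Taking the reverse complement of GCACAAAACCACAC gives GTGTGGTTTTGTGC, found at positions 84–97 on the template; the primer anneals here to the top strand with its 3' end pointing upstream.
Product length = (reverse-primer end) − (forward-primer start) + 1 = 97 − 59 + 1 = 39 bp.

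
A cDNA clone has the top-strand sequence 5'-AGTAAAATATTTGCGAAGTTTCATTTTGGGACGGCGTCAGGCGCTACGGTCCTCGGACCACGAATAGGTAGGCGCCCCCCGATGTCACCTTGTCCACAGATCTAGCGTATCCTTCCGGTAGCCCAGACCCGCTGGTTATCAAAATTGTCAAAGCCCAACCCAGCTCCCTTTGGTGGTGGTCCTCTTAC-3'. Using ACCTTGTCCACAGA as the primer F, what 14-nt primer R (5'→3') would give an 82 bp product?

5'-GGGAGCTGGGTTGG-3'

The forward primer binds at positions 87–100, so an 82 bp product ends at position 87 + 82 − 1 = 168.
The reverse primer anneals to the top strand over positions 155–168, i.e. to CCAACCCAGCTCCC.
Its sequence written 5'→3' is the reverse complement: GGGAGCTGGGTTGG.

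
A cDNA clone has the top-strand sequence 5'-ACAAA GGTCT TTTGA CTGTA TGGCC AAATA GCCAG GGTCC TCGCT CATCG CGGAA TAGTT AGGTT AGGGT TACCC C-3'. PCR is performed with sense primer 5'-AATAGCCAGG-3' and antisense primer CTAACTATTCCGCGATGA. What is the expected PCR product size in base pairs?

Forward primer AATAGCCAGG is found on the top strand at positions 27–36.
The reverse primer's reverse complement is TCATCGCGGAATAGTTAG, which matches the template at positions 45–62.
Amplicon spans positions 27–62: 36 bp.

36 bp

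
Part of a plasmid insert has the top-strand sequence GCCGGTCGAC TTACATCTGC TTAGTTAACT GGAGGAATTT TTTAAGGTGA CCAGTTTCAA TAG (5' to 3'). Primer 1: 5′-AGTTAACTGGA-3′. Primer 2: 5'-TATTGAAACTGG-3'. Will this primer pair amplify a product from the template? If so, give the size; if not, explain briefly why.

Yes — a 40 bp product.

Primer 1 (AGTTAACTGGA) matches the top strand at positions 23–33; it acts as a forward primer.
Primer 2's reverse complement is CCAGTTTCAATA, matching the top strand at positions 51–62; it acts as a reverse primer.
The 3' ends face each other across positions 23–62, giving a 40 bp product.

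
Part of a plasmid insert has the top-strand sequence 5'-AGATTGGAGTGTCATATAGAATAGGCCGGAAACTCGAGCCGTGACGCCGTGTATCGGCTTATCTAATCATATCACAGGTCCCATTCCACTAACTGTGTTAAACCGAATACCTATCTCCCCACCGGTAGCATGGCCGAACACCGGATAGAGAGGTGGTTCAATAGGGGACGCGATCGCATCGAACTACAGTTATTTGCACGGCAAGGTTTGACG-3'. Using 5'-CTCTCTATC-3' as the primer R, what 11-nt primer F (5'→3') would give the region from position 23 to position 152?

5'-AGGCCGGAAAC-3'

The reverse primer's reverse complement GATAGAGAG matches the template at positions 144–152; the product starts at position 23.
The forward primer is identical to the top strand over positions 23–33: AGGCCGGAAAC.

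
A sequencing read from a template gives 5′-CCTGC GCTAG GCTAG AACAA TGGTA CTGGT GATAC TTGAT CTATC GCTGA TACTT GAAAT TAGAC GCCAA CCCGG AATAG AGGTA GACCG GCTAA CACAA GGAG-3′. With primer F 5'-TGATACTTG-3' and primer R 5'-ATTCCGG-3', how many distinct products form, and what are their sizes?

Two products: 49 bp, 31 bp

The forward primer TGATACTTG matches the top strand at positions 30–38, 48–56.
The reverse primer's reverse complement is CCGGAAT, matching at positions 72–78.
Each forward site pairs with the reverse site to give a product ending at position 78: sizes 49, 31 bp.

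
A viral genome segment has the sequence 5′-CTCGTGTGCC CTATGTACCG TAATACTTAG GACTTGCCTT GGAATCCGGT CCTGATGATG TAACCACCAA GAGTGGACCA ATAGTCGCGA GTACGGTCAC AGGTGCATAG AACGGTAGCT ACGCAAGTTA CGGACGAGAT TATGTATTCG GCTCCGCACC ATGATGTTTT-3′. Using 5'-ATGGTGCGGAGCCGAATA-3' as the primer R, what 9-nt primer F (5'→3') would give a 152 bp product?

5'-CTATGTACC-3'

The reverse primer's reverse complement TATTCGGCTCCGCACCAT matches the template at positions 145–162, so the product ends at position 162.
A 152 bp product then starts at position 162 − 152 + 1 = 11.
The forward primer is identical to the top strand there: CTATGTACC.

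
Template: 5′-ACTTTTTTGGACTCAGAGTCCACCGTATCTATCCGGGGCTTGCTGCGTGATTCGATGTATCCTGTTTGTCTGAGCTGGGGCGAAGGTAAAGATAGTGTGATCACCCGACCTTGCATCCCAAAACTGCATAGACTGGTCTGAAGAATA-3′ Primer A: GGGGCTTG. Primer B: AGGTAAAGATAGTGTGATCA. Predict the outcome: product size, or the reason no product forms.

No product — both primers anneal to the same strand and extend in the same direction.

Primer A (GGGGCTTG) matches the top strand at positions 35–42 (3' end points downstream).
Primer B (AGGTAAAGATAGTGTGATCA) also matches the top strand directly, at positions 84–103 — its reverse complement TGATCACACTATCTTTACCT is not present.
Both primers anneal to the bottom strand with 3' ends pointing the same way, so neither can prime synthesis back toward the other.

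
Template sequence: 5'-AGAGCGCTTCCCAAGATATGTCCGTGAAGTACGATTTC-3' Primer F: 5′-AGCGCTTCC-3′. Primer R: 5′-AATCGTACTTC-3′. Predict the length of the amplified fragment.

34 bp

Scanning the template, AGCGCTTCC occurs at positions 3–11; this primer anneals to the bottom strand there with its 3' end pointing downstream.
The reverse primer's reverse complement is GAAGTACGATT, which matches the template at positions 26–36.
The product runs from position 3 to position 36, so its length is 36 − 3 + 1 = 34 bp.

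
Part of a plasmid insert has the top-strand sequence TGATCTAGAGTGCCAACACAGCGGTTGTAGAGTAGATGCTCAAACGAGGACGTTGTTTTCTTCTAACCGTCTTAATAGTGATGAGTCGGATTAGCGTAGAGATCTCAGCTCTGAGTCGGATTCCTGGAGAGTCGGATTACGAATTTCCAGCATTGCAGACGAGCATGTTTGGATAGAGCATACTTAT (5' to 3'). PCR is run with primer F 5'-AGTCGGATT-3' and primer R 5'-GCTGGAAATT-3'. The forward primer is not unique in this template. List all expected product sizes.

68 bp, 38 bp, 22 bp

The forward primer AGTCGGATT matches the top strand at positions 84–92, 114–122, 130–138.
The reverse primer's reverse complement is AATTTCCAGC, matching at positions 142–151.
Each forward site pairs with the reverse site to give a product ending at position 151: sizes 68, 38, 22 bp.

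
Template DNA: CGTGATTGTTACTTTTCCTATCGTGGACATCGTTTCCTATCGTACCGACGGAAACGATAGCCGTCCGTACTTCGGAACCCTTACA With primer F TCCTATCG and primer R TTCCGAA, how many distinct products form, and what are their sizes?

The forward primer TCCTATCG matches the top strand at positions 16–23, 35–42.
The reverse primer's reverse complement is TTCGGAA, matching at positions 71–77.
Each forward site pairs with the reverse site to give a product ending at position 77: sizes 62, 43 bp.

Two products: 62 bp, 43 bp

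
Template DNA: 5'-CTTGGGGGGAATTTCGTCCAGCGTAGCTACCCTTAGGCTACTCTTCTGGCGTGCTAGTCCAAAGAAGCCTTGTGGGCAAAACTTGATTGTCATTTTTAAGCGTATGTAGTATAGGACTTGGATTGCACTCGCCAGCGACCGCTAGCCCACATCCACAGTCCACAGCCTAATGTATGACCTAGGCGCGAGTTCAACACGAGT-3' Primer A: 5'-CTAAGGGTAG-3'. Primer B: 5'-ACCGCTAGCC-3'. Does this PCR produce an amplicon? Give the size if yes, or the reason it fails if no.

Primer A (CTAAGGGTAG) has reverse complement CTACCCTTAG, which matches the top strand at positions 27–36; primer A anneals to the top strand there with its 3' end pointing upstream toward position 27.
Primer B (ACCGCTAGCC) matches the top strand directly at positions 138–147; it anneals to the bottom strand with its 3' end pointing downstream toward position 147.
The 3' ends diverge (primer A extends toward position 1, primer B toward position 201), so the primers never converge on a shared product.

No product — the primers' 3' ends point away from each other.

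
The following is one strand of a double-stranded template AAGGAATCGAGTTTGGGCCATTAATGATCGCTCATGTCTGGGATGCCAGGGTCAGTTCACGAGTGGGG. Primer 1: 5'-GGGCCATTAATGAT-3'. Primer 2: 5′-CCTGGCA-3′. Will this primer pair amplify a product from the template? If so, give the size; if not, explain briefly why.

Primer 1 (GGGCCATTAATGAT) matches the top strand at positions 15–28; it acts as a forward primer.
Primer 2's reverse complement is TGCCAGG, matching the top strand at positions 44–50; it acts as a reverse primer.
The 3' ends face each other across positions 15–50, giving a 36 bp product.

Yes — a 36 bp product.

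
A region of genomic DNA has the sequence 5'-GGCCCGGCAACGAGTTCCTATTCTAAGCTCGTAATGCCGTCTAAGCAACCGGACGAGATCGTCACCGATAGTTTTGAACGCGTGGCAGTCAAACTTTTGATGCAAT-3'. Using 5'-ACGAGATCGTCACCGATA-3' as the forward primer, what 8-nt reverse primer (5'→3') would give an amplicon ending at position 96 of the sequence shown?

5'-AAGTTTGA-3'

The forward primer binds at positions 53–70; the product's 3' end on the top strand is position 96.
The reverse primer anneals to the top strand over positions 89–96, i.e. to TCAAACTT.
Its sequence written 5'→3' is the reverse complement: AAGTTTGA.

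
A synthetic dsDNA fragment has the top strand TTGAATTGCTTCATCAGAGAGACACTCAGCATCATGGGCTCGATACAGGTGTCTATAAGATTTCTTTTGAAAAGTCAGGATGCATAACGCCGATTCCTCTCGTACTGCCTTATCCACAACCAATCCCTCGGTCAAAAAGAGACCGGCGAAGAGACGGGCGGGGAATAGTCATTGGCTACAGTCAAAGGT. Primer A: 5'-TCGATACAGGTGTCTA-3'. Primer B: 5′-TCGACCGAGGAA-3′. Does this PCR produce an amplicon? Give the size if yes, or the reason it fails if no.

No product — primer B has no binding site in the template.

Primer B (TCGACCGAGGAA) does not match the top strand, and its reverse complement TTCCTCGGTCGA does not match either.
With no annealing site for primer B, no amplification occurs.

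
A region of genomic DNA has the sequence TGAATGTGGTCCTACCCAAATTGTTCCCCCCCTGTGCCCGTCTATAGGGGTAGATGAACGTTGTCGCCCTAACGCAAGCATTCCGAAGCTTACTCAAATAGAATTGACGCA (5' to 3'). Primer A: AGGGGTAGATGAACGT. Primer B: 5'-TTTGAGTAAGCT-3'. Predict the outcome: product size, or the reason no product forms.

Primer A (AGGGGTAGATGAACGT) matches the top strand at positions 46–61; it acts as a forward primer.
Primer B's reverse complement is AGCTTACTCAAA, matching the top strand at positions 87–98; it acts as a reverse primer.
The 3' ends face each other across positions 46–98, giving a 53 bp product.

Yes — a 53 bp product.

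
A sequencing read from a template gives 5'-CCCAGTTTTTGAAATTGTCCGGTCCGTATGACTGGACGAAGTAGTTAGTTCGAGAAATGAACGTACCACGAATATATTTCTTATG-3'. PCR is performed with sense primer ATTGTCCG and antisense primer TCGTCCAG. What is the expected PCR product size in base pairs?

The forward primer matches the template at positions 14–21.
Taking the reverse complement of TCGTCCAG gives CTGGACGA, found at positions 32–39 on the template; the primer anneals here to the top strand with its 3' end pointing upstream.
The product runs from position 14 to position 39, so its length is 39 − 14 + 1 = 26 bp.

26 bp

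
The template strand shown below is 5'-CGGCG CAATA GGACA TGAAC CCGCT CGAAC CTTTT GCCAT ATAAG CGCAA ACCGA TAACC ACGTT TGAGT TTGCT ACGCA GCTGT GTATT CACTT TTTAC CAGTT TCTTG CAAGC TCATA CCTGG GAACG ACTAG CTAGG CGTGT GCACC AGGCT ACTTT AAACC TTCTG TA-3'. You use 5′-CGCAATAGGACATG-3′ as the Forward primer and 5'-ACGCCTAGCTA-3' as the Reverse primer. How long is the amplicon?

The forward primer matches the template at positions 4–17.
Taking the reverse complement of ACGCCTAGCTA gives TAGCTAGGCGT, found at positions 133–143 on the template; the primer anneals here to the top strand with its 3' end pointing upstream.
The product runs from position 4 to position 143, so its length is 143 − 4 + 1 = 140 bp.

140 bp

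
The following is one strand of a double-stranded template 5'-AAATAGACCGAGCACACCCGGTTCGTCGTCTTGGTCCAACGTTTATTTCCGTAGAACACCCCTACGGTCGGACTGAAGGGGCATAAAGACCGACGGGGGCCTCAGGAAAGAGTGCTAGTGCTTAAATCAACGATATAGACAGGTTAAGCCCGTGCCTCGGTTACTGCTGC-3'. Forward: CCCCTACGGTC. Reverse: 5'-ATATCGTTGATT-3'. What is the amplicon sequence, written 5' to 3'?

5'-CCCCTACGGTCGGACTGAAGGGGCATAAAGACCGACGGGGGCCTCAGGAAAGAGTGCTAGTGCTTAAATCAACGATAT-3'

Forward primer CCCCTACGGTC is found on the top strand at positions 59–69.
Reverse complement of the reverse primer: AATCAACGATAT. This occurs on the top strand at positions 125–136.
The product is the template from position 59 through 136 (78 bp).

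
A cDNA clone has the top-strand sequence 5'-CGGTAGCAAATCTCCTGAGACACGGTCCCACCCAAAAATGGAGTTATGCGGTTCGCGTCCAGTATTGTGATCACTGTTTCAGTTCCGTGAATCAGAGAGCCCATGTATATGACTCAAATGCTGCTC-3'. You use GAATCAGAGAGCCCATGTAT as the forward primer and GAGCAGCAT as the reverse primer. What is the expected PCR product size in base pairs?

38 bp

Scanning the template, GAATCAGAGAGCCCATGTAT occurs at positions 89–108; this primer anneals to the bottom strand there with its 3' end pointing downstream.
The reverse primer's reverse complement is ATGCTGCTC, which matches the template at positions 118–126.
Amplicon spans positions 89–126: 38 bp.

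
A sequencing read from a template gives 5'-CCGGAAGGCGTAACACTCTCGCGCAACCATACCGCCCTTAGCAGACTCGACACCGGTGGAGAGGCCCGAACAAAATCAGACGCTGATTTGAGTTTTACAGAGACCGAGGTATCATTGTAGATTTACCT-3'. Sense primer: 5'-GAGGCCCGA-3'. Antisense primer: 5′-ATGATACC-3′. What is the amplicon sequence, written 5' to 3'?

The forward primer matches the template at positions 61–69.
Taking the reverse complement of ATGATACC gives GGTATCAT, found at positions 108–115 on the template; the primer anneals here to the top strand with its 3' end pointing upstream.
The product is the template from position 61 through 115 (55 bp).

5'-GAGGCCCGAACAAAATCAGACGCTGATTTGAGTTTTACAGAGACCGAGGTATCAT-3'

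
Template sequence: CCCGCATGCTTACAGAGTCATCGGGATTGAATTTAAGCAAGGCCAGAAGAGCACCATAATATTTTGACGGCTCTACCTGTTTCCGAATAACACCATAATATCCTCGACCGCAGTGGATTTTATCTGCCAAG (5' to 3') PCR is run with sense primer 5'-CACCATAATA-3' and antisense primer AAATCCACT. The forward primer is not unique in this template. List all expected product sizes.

The forward primer CACCATAATA matches the top strand at positions 52–61, 91–100.
The reverse primer's reverse complement is AGTGGATTT, matching at positions 112–120.
Each forward site pairs with the reverse site to give a product ending at position 120: sizes 69, 30 bp.

69 bp, 30 bp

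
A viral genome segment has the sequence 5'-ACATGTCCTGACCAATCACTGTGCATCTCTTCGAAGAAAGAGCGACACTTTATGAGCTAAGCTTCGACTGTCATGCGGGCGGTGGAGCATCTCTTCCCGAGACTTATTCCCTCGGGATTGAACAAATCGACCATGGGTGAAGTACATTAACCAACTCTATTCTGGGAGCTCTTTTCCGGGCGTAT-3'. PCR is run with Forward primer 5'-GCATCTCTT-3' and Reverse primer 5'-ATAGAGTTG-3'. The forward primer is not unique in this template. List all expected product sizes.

138 bp, 74 bp

The forward primer GCATCTCTT matches the top strand at positions 23–31, 87–95.
The reverse primer's reverse complement is CAACTCTAT, matching at positions 152–160.
Each forward site pairs with the reverse site to give a product ending at position 160: sizes 138, 74 bp.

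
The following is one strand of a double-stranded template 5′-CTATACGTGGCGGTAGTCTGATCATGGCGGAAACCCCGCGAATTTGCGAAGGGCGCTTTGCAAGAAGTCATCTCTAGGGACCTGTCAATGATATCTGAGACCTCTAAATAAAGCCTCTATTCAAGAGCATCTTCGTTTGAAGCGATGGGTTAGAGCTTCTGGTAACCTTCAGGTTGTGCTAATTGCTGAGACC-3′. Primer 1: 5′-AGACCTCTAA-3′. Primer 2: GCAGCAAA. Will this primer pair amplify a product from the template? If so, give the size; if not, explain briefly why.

Primer 2 (GCAGCAAA) does not match the top strand, and its reverse complement TTTGCTGC does not match either.
With no annealing site for primer 2, no amplification occurs.

No product — primer 2 has no binding site in the template.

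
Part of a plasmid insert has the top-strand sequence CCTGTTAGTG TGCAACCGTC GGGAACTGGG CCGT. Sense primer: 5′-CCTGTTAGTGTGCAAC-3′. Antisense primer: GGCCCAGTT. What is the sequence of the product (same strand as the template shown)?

5'-CCTGTTAGTGTGCAACCGTCGGGAACTGGGCC-3'

Forward primer CCTGTTAGTGTGCAAC is found on the top strand at positions 1–16.
Taking the reverse complement of GGCCCAGTT gives AACTGGGCC, found at positions 24–32 on the template; the primer anneals here to the top strand with its 3' end pointing upstream.
The product is the template from position 1 through 32 (32 bp).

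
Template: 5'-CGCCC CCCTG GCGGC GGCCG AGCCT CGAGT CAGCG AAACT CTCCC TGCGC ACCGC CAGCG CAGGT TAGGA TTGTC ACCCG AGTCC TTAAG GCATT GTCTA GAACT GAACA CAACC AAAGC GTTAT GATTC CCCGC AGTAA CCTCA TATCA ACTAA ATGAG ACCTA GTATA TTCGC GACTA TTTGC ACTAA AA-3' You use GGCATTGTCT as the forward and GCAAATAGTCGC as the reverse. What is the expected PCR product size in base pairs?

Forward primer GGCATTGTCT is found on the top strand at positions 90–99.
Reverse complement of the reverse primer: GCGACTATTTGC. This occurs on the top strand at positions 174–185.
Product length = (reverse-primer end) − (forward-primer start) + 1 = 185 − 90 + 1 = 96 bp.

96 bp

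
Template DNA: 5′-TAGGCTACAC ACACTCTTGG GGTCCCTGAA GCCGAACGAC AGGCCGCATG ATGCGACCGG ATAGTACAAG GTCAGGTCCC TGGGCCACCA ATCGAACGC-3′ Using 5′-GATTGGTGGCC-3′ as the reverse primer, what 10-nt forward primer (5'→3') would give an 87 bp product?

The reverse primer's reverse complement GGCCACCAATC matches the template at positions 83–93, so the product ends at position 93.
An 87 bp product then starts at position 93 − 87 + 1 = 7.
The forward primer is identical to the top strand there: ACACACACTC.

5'-ACACACACTC-3'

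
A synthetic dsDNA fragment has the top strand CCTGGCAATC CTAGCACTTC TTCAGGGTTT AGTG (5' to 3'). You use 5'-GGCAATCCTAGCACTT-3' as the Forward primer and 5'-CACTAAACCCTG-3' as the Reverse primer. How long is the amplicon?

31 bp

Forward primer GGCAATCCTAGCACTT is found on the top strand at positions 4–19.
The reverse primer's reverse complement is CAGGGTTTAGTG, which matches the template at positions 23–34.
Product length = (reverse-primer end) − (forward-primer start) + 1 = 34 − 4 + 1 = 31 bp.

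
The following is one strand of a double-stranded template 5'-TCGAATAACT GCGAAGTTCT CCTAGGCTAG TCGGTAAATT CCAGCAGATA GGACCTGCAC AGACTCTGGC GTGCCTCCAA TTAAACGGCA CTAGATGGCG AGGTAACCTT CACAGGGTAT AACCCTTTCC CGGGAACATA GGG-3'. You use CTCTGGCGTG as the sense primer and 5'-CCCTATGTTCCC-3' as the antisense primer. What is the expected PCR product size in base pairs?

Scanning the template, CTCTGGCGTG occurs at positions 64–73; this primer anneals to the bottom strand there with its 3' end pointing downstream.
Taking the reverse complement of CCCTATGTTCCC gives GGGAACATAGGG, found at positions 132–143 on the template; the primer anneals here to the top strand with its 3' end pointing upstream.
Product length = (reverse-primer end) − (forward-primer start) + 1 = 143 − 64 + 1 = 80 bp.

80 bp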